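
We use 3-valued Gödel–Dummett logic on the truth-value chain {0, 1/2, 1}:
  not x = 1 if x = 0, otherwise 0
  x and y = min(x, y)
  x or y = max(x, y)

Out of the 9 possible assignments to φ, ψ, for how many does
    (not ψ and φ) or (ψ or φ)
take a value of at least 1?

5

φ = 0, ψ = 0 ↦ 0  <
φ = 0, ψ = 1/2 ↦ 1/2  <
φ = 0, ψ = 1 ↦ 1  ≥
φ = 1/2, ψ = 0 ↦ 1/2  <
φ = 1/2, ψ = 1/2 ↦ 1/2  <
φ = 1/2, ψ = 1 ↦ 1  ≥
φ = 1, ψ = 0 ↦ 1  ≥
φ = 1, ψ = 1/2 ↦ 1  ≥
φ = 1, ψ = 1 ↦ 1  ≥
So 5 of the 9 assignments meet the threshold.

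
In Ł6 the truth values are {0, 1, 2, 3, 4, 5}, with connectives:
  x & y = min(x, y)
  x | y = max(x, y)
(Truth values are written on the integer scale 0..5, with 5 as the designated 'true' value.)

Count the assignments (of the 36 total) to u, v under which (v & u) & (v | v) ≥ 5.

1

value 5: 1 assignment (counts)
value 4: 3 assignments
value 3: 5 assignments
value 2: 7 assignments
value 1: 9 assignments
value 0: 11 assignments
So 1 of the 36 assignments meets the threshold.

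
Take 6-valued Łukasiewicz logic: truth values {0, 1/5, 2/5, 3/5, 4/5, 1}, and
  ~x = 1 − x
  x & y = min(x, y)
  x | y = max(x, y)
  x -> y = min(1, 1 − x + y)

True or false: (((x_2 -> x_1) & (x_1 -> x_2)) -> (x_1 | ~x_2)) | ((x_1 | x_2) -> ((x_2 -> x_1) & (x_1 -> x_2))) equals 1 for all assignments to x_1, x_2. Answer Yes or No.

Counterexample: take x_1 = 1/5, x_2 = 4/5.
x_2 -> x_1 = 4/5 -> 1/5 = 2/5
x_1 -> x_2 = 1/5 -> 4/5 = 1
(x_2 -> x_1) & (x_1 -> x_2) = 2/5 & 1 = 2/5
~x_2 = ~4/5 = 1/5
x_1 | ~x_2 = 1/5 | 1/5 = 1/5
((x_2 -> x_1) & (x_1 -> x_2)) -> (x_1 | ~x_2) = 2/5 -> 1/5 = 4/5
x_1 | x_2 = 1/5 | 4/5 = 4/5
x_2 -> x_1 = 4/5 -> 1/5 = 2/5
x_1 -> x_2 = 1/5 -> 4/5 = 1
(x_2 -> x_1) & (x_1 -> x_2) = 2/5 & 1 = 2/5
(x_1 | x_2) -> ((x_2 -> x_1) & (x_1 -> x_2)) = 4/5 -> 2/5 = 3/5
(((x_2 -> x_1) & (x_1 -> x_2)) -> (x_1 | ~x_2)) | ((x_1 | x_2) -> ((x_2 -> x_1) & (x_1 -> x_2))) = 4/5 | 3/5 = 4/5
This gives 4/5 ≠ 1.

No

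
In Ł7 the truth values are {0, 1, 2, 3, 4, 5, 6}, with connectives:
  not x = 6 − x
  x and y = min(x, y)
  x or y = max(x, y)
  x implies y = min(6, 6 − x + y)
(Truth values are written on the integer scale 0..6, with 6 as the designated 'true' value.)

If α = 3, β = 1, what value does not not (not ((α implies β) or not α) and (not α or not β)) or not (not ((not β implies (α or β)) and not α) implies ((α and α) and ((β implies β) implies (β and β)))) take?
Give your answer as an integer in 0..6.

α implies β = 3 implies 1 = 4
not α = not 3 = 3
(α implies β) or not α = 4 or 3 = 4
not ((α implies β) or not α) = not 4 = 2
not α = not 3 = 3
not β = not 1 = 5
not α or not β = 3 or 5 = 5
not ((α implies β) or not α) and (not α or not β) = 2 and 5 = 2
not (not ((α implies β) or not α) and (not α or not β)) = not 2 = 4
not not (not ((α implies β) or not α) and (not α or not β)) = not 4 = 2
not β = not 1 = 5
α or β = 3 or 1 = 3
not β implies (α or β) = 5 implies 3 = 4
not α = not 3 = 3
(not β implies (α or β)) and not α = 4 and 3 = 3
not ((not β implies (α or β)) and not α) = not 3 = 3
α and α = 3 and 3 = 3
β implies β = 1 implies 1 = 6
β and β = 1 and 1 = 1
(β implies β) implies (β and β) = 6 implies 1 = 1
(α and α) and ((β implies β) implies (β and β)) = 3 and 1 = 1
not ((not β implies (α or β)) and not α) implies ((α and α) and ((β implies β) implies (β and β))) = 3 implies 1 = 4
not (not ((not β implies (α or β)) and not α) implies ((α and α) and ((β implies β) implies (β and β)))) = not 4 = 2
not not (not ((α implies β) or not α) and (not α or not β)) or not (not ((not β implies (α or β)) and not α) implies ((α and α) and ((β implies β) implies (β and β)))) = 2 or 2 = 2

2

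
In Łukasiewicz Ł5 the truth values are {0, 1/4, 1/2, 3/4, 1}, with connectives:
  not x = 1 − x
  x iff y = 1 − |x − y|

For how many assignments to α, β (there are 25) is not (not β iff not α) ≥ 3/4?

value 1: 2 assignments (counts)
value 3/4: 4 assignments (counts)
value 1/2: 6 assignments
value 1/4: 8 assignments
value 0: 5 assignments
So 6 of the 25 assignments meet the threshold.

6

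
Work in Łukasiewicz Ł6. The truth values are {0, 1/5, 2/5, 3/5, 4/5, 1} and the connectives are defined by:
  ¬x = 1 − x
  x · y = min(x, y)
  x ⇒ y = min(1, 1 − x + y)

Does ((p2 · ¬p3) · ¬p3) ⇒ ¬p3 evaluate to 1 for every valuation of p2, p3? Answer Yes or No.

At p2 = 3/5, p3 = 4/5, for instance:
¬p3 = ¬4/5 = 1/5
p2 · ¬p3 = 3/5 · 1/5 = 1/5
¬p3 = ¬4/5 = 1/5
(p2 · ¬p3) · ¬p3 = 1/5 · 1/5 = 1/5
((p2 · ¬p3) · ¬p3) ⇒ ¬p3 = 1/5 ⇒ 1/5 = 1
and checking the remaining 35 assignments likewise gives ≥ 1 in every case.

Yes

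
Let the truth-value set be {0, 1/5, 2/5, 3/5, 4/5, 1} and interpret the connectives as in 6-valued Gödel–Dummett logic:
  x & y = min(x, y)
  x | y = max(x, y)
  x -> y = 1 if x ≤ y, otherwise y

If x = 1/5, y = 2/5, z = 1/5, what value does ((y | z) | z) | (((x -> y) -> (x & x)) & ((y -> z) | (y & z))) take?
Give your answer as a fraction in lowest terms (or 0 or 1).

2/5

y | z = 2/5 | 1/5 = 2/5
(y | z) | z = 2/5 | 1/5 = 2/5
x -> y = 1/5 -> 2/5 = 1
x & x = 1/5 & 1/5 = 1/5
(x -> y) -> (x & x) = 1 -> 1/5 = 1/5
y -> z = 2/5 -> 1/5 = 1/5
y & z = 2/5 & 1/5 = 1/5
(y -> z) | (y & z) = 1/5 | 1/5 = 1/5
((x -> y) -> (x & x)) & ((y -> z) | (y & z)) = 1/5 & 1/5 = 1/5
((y | z) | z) | (((x -> y) -> (x & x)) & ((y -> z) | (y & z))) = 2/5 | 1/5 = 2/5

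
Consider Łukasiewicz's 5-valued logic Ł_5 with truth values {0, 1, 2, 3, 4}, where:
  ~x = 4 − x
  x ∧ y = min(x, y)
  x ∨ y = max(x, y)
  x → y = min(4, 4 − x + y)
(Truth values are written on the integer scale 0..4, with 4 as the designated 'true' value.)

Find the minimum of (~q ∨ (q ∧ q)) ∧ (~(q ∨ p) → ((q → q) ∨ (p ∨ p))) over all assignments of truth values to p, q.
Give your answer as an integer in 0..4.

2

Take p = 0, q = 2:
~q = ~2 = 2
q ∧ q = 2 ∧ 2 = 2
~q ∨ (q ∧ q) = 2 ∨ 2 = 2
q ∨ p = 2 ∨ 0 = 2
~(q ∨ p) = ~2 = 2
q → q = 2 → 2 = 4
p ∨ p = 0 ∨ 0 = 0
(q → q) ∨ (p ∨ p) = 4 ∨ 0 = 4
~(q ∨ p) → ((q → q) ∨ (p ∨ p)) = 2 → 4 = 4
(~q ∨ (q ∧ q)) ∧ (~(q ∨ p) → ((q → q) ∨ (p ∨ p))) = 2 ∧ 4 = 2
No assignment yields a value below 2, so this is the minimum.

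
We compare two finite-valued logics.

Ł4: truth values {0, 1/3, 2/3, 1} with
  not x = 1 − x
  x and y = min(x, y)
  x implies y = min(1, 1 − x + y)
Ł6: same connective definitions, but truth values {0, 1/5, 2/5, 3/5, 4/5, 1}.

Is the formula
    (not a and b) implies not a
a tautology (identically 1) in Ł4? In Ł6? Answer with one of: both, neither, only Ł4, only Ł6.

both

In Ł4: every assignment gives 1 — tautology.
In Ł6: every assignment gives 1 — tautology.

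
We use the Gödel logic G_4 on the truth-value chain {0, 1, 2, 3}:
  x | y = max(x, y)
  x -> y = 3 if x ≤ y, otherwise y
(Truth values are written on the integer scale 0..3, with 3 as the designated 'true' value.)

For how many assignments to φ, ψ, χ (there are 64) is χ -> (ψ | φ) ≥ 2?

value 3: 50 assignments (counts)
value 2: 5 assignments (counts)
value 1: 6 assignments
value 0: 3 assignments
So 55 of the 64 assignments meet the threshold.

55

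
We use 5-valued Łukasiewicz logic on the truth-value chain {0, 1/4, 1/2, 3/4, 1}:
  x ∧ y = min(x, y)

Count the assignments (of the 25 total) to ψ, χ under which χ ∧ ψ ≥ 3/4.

4

value 1: 1 assignment (counts)
value 3/4: 3 assignments (counts)
value 1/2: 5 assignments
value 1/4: 7 assignments
value 0: 9 assignments
So 4 of the 25 assignments meet the threshold.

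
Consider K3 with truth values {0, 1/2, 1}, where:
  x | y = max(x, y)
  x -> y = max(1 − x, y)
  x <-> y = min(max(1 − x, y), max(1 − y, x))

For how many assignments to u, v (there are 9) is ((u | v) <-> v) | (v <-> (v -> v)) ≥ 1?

4

u = 0, v = 0 ↦ 1  ≥
u = 0, v = 1/2 ↦ 1/2  <
u = 0, v = 1 ↦ 1  ≥
u = 1/2, v = 0 ↦ 1/2  <
u = 1/2, v = 1/2 ↦ 1/2  <
u = 1/2, v = 1 ↦ 1  ≥
u = 1, v = 0 ↦ 0  <
u = 1, v = 1/2 ↦ 1/2  <
u = 1, v = 1 ↦ 1  ≥
So 4 of the 9 assignments meet the threshold.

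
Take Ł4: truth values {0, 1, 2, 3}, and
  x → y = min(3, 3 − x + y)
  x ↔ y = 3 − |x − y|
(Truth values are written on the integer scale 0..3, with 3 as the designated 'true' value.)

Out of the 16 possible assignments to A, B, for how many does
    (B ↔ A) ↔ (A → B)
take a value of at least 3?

A = 0, B = 0 ↦ 3  ≥
A = 0, B = 1 ↦ 2  <
A = 0, B = 2 ↦ 1  <
A = 0, B = 3 ↦ 0  <
A = 1, B = 0 ↦ 3  ≥
A = 1, B = 1 ↦ 3  ≥
A = 1, B = 2 ↦ 2  <
A = 1, B = 3 ↦ 1  <
A = 2, B = 0 ↦ 3  ≥
A = 2, B = 1 ↦ 3  ≥
A = 2, B = 2 ↦ 3  ≥
A = 2, B = 3 ↦ 2  <
A = 3, B = 0 ↦ 3  ≥
A = 3, B = 1 ↦ 3  ≥
A = 3, B = 2 ↦ 3  ≥
A = 3, B = 3 ↦ 3  ≥
So 10 of the 16 assignments meet the threshold.

10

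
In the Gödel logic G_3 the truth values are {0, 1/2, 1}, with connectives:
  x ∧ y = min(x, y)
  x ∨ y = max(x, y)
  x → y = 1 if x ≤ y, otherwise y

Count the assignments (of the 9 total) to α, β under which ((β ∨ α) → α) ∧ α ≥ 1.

3

α = 0, β = 0 ↦ 0  <
α = 0, β = 1/2 ↦ 0  <
α = 0, β = 1 ↦ 0  <
α = 1/2, β = 0 ↦ 1/2  <
α = 1/2, β = 1/2 ↦ 1/2  <
α = 1/2, β = 1 ↦ 1/2  <
α = 1, β = 0 ↦ 1  ≥
α = 1, β = 1/2 ↦ 1  ≥
α = 1, β = 1 ↦ 1  ≥
So 3 of the 9 assignments meet the threshold.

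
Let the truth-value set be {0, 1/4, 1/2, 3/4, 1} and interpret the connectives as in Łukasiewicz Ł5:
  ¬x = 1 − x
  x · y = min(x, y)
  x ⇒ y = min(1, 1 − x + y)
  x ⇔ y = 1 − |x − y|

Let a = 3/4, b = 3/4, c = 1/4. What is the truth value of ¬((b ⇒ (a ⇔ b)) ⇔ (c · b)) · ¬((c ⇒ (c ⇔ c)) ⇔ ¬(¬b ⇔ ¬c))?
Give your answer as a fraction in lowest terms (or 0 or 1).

1/2

a ⇔ b = 3/4 ⇔ 3/4 = 1
b ⇒ (a ⇔ b) = 3/4 ⇒ 1 = 1
c · b = 1/4 · 3/4 = 1/4
(b ⇒ (a ⇔ b)) ⇔ (c · b) = 1 ⇔ 1/4 = 1/4
¬((b ⇒ (a ⇔ b)) ⇔ (c · b)) = ¬1/4 = 3/4
c ⇔ c = 1/4 ⇔ 1/4 = 1
c ⇒ (c ⇔ c) = 1/4 ⇒ 1 = 1
¬b = ¬3/4 = 1/4
¬c = ¬1/4 = 3/4
¬b ⇔ ¬c = 1/4 ⇔ 3/4 = 1/2
¬(¬b ⇔ ¬c) = ¬1/2 = 1/2
(c ⇒ (c ⇔ c)) ⇔ ¬(¬b ⇔ ¬c) = 1 ⇔ 1/2 = 1/2
¬((c ⇒ (c ⇔ c)) ⇔ ¬(¬b ⇔ ¬c)) = ¬1/2 = 1/2
¬((b ⇒ (a ⇔ b)) ⇔ (c · b)) · ¬((c ⇒ (c ⇔ c)) ⇔ ¬(¬b ⇔ ¬c)) = 3/4 · 1/2 = 1/2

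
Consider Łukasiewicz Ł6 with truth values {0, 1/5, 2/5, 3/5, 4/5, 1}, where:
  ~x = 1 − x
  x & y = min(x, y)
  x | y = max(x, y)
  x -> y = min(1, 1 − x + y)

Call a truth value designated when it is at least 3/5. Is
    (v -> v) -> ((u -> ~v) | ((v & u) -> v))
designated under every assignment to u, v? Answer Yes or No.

At u = 1/5, v = 1/5, for instance:
v -> v = 1/5 -> 1/5 = 1
~v = ~1/5 = 4/5
u -> ~v = 1/5 -> 4/5 = 1
v & u = 1/5 & 1/5 = 1/5
(v & u) -> v = 1/5 -> 1/5 = 1
(u -> ~v) | ((v & u) -> v) = 1 | 1 = 1
(v -> v) -> ((u -> ~v) | ((v & u) -> v)) = 1 -> 1 = 1
and checking the remaining 35 assignments likewise gives ≥ 3/5 in every case.

Yes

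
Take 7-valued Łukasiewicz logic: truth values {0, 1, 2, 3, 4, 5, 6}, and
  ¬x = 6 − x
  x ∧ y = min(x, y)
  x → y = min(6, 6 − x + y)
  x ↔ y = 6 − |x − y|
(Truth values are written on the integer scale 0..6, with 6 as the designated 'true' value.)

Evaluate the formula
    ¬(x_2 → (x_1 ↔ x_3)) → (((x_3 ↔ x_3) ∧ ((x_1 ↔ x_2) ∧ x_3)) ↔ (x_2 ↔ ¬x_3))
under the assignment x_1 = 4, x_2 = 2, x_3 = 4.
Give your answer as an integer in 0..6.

6

x_1 ↔ x_3 = 4 ↔ 4 = 6
x_2 → (x_1 ↔ x_3) = 2 → 6 = 6
¬(x_2 → (x_1 ↔ x_3)) = ¬6 = 0
x_3 ↔ x_3 = 4 ↔ 4 = 6
x_1 ↔ x_2 = 4 ↔ 2 = 4
(x_1 ↔ x_2) ∧ x_3 = 4 ∧ 4 = 4
(x_3 ↔ x_3) ∧ ((x_1 ↔ x_2) ∧ x_3) = 6 ∧ 4 = 4
¬x_3 = ¬4 = 2
x_2 ↔ ¬x_3 = 2 ↔ 2 = 6
((x_3 ↔ x_3) ∧ ((x_1 ↔ x_2) ∧ x_3)) ↔ (x_2 ↔ ¬x_3) = 4 ↔ 6 = 4
¬(x_2 → (x_1 ↔ x_3)) → (((x_3 ↔ x_3) ∧ ((x_1 ↔ x_2) ∧ x_3)) ↔ (x_2 ↔ ¬x_3)) = 0 → 4 = 6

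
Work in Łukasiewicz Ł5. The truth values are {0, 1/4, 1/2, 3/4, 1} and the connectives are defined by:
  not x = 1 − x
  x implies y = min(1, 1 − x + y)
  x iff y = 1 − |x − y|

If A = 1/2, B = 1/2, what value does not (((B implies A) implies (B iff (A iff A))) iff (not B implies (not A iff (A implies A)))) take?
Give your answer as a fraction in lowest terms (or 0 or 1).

B implies A = 1/2 implies 1/2 = 1
A iff A = 1/2 iff 1/2 = 1
B iff (A iff A) = 1/2 iff 1 = 1/2
(B implies A) implies (B iff (A iff A)) = 1 implies 1/2 = 1/2
not B = not 1/2 = 1/2
not A = not 1/2 = 1/2
A implies A = 1/2 implies 1/2 = 1
not A iff (A implies A) = 1/2 iff 1 = 1/2
not B implies (not A iff (A implies A)) = 1/2 implies 1/2 = 1
((B implies A) implies (B iff (A iff A))) iff (not B implies (not A iff (A implies A))) = 1/2 iff 1 = 1/2
not (((B implies A) implies (B iff (A iff A))) iff (not B implies (not A iff (A implies A)))) = not 1/2 = 1/2

1/2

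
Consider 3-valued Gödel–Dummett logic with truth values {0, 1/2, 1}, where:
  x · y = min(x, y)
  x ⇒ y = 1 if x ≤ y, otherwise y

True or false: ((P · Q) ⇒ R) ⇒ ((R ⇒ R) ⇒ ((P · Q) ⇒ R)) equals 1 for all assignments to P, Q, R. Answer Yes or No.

Yes

At P = 1, Q = 1/2, R = 0, for instance:
P · Q = 1 · 1/2 = 1/2
(P · Q) ⇒ R = 1/2 ⇒ 0 = 0
R ⇒ R = 0 ⇒ 0 = 1
(P · Q) ⇒ R = 1/2 ⇒ 0 = 0
(R ⇒ R) ⇒ ((P · Q) ⇒ R) = 1 ⇒ 0 = 0
((P · Q) ⇒ R) ⇒ ((R ⇒ R) ⇒ ((P · Q) ⇒ R)) = 0 ⇒ 0 = 1
and checking the remaining 26 assignments likewise gives ≥ 1 in every case.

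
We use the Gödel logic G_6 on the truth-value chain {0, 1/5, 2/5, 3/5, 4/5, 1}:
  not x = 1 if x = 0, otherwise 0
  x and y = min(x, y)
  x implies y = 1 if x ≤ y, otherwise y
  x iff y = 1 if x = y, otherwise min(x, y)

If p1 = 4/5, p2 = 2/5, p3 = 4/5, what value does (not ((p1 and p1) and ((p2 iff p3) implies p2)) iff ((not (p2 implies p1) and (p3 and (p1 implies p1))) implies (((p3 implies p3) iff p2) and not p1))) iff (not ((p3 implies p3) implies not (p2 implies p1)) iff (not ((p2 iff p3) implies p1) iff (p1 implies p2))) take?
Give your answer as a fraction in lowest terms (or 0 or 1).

p1 and p1 = 4/5 and 4/5 = 4/5
p2 iff p3 = 2/5 iff 4/5 = 2/5
(p2 iff p3) implies p2 = 2/5 implies 2/5 = 1
(p1 and p1) and ((p2 iff p3) implies p2) = 4/5 and 1 = 4/5
not ((p1 and p1) and ((p2 iff p3) implies p2)) = not 4/5 = 0
p2 implies p1 = 2/5 implies 4/5 = 1
not (p2 implies p1) = not 1 = 0
p1 implies p1 = 4/5 implies 4/5 = 1
p3 and (p1 implies p1) = 4/5 and 1 = 4/5
not (p2 implies p1) and (p3 and (p1 implies p1)) = 0 and 4/5 = 0
p3 implies p3 = 4/5 implies 4/5 = 1
(p3 implies p3) iff p2 = 1 iff 2/5 = 2/5
not p1 = not 4/5 = 0
((p3 implies p3) iff p2) and not p1 = 2/5 and 0 = 0
(not (p2 implies p1) and (p3 and (p1 implies p1))) implies (((p3 implies p3) iff p2) and not p1) = 0 implies 0 = 1
not ((p1 and p1) and ((p2 iff p3) implies p2)) iff ((not (p2 implies p1) and (p3 and (p1 implies p1))) implies (((p3 implies p3) iff p2) and not p1)) = 0 iff 1 = 0
p3 implies p3 = 4/5 implies 4/5 = 1
p2 implies p1 = 2/5 implies 4/5 = 1
not (p2 implies p1) = not 1 = 0
(p3 implies p3) implies not (p2 implies p1) = 1 implies 0 = 0
not ((p3 implies p3) implies not (p2 implies p1)) = not 0 = 1
p2 iff p3 = 2/5 iff 4/5 = 2/5
(p2 iff p3) implies p1 = 2/5 implies 4/5 = 1
not ((p2 iff p3) implies p1) = not 1 = 0
p1 implies p2 = 4/5 implies 2/5 = 2/5
not ((p2 iff p3) implies p1) iff (p1 implies p2) = 0 iff 2/5 = 0
not ((p3 implies p3) implies not (p2 implies p1)) iff (not ((p2 iff p3) implies p1) iff (p1 implies p2)) = 1 iff 0 = 0
(not ((p1 and p1) and ((p2 iff p3) implies p2)) iff ((not (p2 implies p1) and (p3 and (p1 implies p1))) implies (((p3 implies p3) iff p2) and not p1))) iff (not ((p3 implies p3) implies not (p2 implies p1)) iff (not ((p2 iff p3) implies p1) iff (p1 implies p2))) = 0 iff 0 = 1

1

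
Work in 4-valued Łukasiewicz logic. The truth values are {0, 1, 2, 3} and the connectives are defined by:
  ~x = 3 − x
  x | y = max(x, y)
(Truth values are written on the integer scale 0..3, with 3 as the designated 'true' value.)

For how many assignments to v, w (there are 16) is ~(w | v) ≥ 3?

1

v = 0, w = 0 ↦ 3  ≥
v = 0, w = 1 ↦ 2  <
v = 0, w = 2 ↦ 1  <
v = 0, w = 3 ↦ 0  <
v = 1, w = 0 ↦ 2  <
v = 1, w = 1 ↦ 2  <
v = 1, w = 2 ↦ 1  <
v = 1, w = 3 ↦ 0  <
v = 2, w = 0 ↦ 1  <
v = 2, w = 1 ↦ 1  <
v = 2, w = 2 ↦ 1  <
v = 2, w = 3 ↦ 0  <
v = 3, w = 0 ↦ 0  <
v = 3, w = 1 ↦ 0  <
v = 3, w = 2 ↦ 0  <
v = 3, w = 3 ↦ 0  <
So 1 of the 16 assignments meets the threshold.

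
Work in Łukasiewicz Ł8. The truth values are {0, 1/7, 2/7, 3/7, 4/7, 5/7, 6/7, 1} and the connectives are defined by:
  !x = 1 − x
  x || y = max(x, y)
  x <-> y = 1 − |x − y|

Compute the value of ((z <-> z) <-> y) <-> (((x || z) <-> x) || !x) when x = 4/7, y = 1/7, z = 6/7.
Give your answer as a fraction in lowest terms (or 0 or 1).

3/7

z <-> z = 6/7 <-> 6/7 = 1
(z <-> z) <-> y = 1 <-> 1/7 = 1/7
x || z = 4/7 || 6/7 = 6/7
(x || z) <-> x = 6/7 <-> 4/7 = 5/7
!x = !4/7 = 3/7
((x || z) <-> x) || !x = 5/7 || 3/7 = 5/7
((z <-> z) <-> y) <-> (((x || z) <-> x) || !x) = 1/7 <-> 5/7 = 3/7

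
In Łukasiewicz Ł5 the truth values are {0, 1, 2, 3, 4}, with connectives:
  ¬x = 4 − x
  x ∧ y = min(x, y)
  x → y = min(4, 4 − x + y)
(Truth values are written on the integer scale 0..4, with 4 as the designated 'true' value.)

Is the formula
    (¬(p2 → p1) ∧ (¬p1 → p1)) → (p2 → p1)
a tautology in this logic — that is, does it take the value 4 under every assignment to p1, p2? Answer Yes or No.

Counterexample: take p1 = 1, p2 = 4.
p2 → p1 = 4 → 1 = 1
¬(p2 → p1) = ¬1 = 3
¬p1 = ¬1 = 3
¬p1 → p1 = 3 → 1 = 2
¬(p2 → p1) ∧ (¬p1 → p1) = 3 ∧ 2 = 2
p2 → p1 = 4 → 1 = 1
(¬(p2 → p1) ∧ (¬p1 → p1)) → (p2 → p1) = 2 → 1 = 3
This gives 3 ≠ 4.

No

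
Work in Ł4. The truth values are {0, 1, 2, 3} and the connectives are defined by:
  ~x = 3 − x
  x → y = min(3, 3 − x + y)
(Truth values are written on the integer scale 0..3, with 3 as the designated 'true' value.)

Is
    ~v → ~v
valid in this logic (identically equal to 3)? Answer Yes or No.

v = 0 ↦ 3
v = 1 ↦ 3
v = 2 ↦ 3
v = 3 ↦ 3
Every assignment gives a value ≥ 3.

Yes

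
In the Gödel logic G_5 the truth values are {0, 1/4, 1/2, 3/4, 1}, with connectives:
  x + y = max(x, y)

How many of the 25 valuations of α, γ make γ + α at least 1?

9

value 1: 9 assignments (counts)
value 3/4: 7 assignments
value 1/2: 5 assignments
value 1/4: 3 assignments
value 0: 1 assignment
So 9 of the 25 assignments meet the threshold.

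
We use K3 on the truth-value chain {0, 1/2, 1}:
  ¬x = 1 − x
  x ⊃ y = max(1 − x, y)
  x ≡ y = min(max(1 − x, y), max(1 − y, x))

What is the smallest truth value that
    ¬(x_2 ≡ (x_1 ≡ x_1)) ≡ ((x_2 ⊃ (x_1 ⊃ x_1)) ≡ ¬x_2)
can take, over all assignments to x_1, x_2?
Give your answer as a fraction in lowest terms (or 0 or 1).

Take x_1 = 0, x_2 = 1/2:
x_1 ≡ x_1 = 0 ≡ 0 = 1
x_2 ≡ (x_1 ≡ x_1) = 1/2 ≡ 1 = 1/2
¬(x_2 ≡ (x_1 ≡ x_1)) = ¬1/2 = 1/2
x_1 ⊃ x_1 = 0 ⊃ 0 = 1
x_2 ⊃ (x_1 ⊃ x_1) = 1/2 ⊃ 1 = 1
¬x_2 = ¬1/2 = 1/2
(x_2 ⊃ (x_1 ⊃ x_1)) ≡ ¬x_2 = 1 ≡ 1/2 = 1/2
¬(x_2 ≡ (x_1 ≡ x_1)) ≡ ((x_2 ⊃ (x_1 ⊃ x_1)) ≡ ¬x_2) = 1/2 ≡ 1/2 = 1/2
No assignment yields a value below 1/2, so this is the minimum.

1/2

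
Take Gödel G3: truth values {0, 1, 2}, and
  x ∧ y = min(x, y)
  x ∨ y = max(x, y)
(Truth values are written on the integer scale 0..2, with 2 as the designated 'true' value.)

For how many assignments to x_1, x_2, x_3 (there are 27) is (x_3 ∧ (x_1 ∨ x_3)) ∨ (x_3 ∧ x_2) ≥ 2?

9

value 2: 9 assignments (counts)
value 1: 9 assignments
value 0: 9 assignments
So 9 of the 27 assignments meet the threshold.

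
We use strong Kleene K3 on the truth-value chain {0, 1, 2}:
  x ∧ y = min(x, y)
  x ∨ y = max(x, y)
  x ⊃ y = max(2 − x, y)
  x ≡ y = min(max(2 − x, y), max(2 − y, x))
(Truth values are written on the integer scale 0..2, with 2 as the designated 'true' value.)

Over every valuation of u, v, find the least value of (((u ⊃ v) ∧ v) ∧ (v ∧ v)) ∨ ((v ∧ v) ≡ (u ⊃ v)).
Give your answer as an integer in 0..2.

0

Take u = 0, v = 0:
u ⊃ v = 0 ⊃ 0 = 2
(u ⊃ v) ∧ v = 2 ∧ 0 = 0
v ∧ v = 0 ∧ 0 = 0
((u ⊃ v) ∧ v) ∧ (v ∧ v) = 0 ∧ 0 = 0
v ∧ v = 0 ∧ 0 = 0
u ⊃ v = 0 ⊃ 0 = 2
(v ∧ v) ≡ (u ⊃ v) = 0 ≡ 2 = 0
(((u ⊃ v) ∧ v) ∧ (v ∧ v)) ∨ ((v ∧ v) ≡ (u ⊃ v)) = 0 ∨ 0 = 0
No assignment yields a value below 0, so this is the minimum.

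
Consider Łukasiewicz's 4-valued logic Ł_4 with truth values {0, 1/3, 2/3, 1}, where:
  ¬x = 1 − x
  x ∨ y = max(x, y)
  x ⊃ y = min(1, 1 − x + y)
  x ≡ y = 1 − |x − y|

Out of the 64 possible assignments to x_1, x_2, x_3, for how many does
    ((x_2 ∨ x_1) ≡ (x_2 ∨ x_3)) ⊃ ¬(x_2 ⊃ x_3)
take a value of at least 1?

8

value 1: 8 assignments (counts)
value 2/3: 16 assignments
value 1/3: 24 assignments
value 0: 16 assignments
So 8 of the 64 assignments meet the threshold.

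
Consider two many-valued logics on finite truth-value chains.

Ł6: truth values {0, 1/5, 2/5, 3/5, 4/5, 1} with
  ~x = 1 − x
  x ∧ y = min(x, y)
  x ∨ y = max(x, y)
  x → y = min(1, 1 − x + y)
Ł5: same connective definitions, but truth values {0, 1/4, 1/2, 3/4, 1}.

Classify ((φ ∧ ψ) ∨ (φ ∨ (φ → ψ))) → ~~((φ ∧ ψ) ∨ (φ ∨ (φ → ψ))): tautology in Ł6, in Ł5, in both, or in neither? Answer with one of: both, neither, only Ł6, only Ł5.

In Ł6: every assignment gives 1 — tautology.
In Ł5: every assignment gives 1 — tautology.

both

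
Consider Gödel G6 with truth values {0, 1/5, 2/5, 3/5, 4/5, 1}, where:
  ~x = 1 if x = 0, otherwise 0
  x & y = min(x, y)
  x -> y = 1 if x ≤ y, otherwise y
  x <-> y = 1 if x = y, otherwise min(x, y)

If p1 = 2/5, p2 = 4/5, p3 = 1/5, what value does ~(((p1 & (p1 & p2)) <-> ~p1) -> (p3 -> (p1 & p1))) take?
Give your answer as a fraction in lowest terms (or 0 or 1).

p1 & p2 = 2/5 & 4/5 = 2/5
p1 & (p1 & p2) = 2/5 & 2/5 = 2/5
~p1 = ~2/5 = 0
(p1 & (p1 & p2)) <-> ~p1 = 2/5 <-> 0 = 0
p1 & p1 = 2/5 & 2/5 = 2/5
p3 -> (p1 & p1) = 1/5 -> 2/5 = 1
((p1 & (p1 & p2)) <-> ~p1) -> (p3 -> (p1 & p1)) = 0 -> 1 = 1
~(((p1 & (p1 & p2)) <-> ~p1) -> (p3 -> (p1 & p1))) = ~1 = 0

0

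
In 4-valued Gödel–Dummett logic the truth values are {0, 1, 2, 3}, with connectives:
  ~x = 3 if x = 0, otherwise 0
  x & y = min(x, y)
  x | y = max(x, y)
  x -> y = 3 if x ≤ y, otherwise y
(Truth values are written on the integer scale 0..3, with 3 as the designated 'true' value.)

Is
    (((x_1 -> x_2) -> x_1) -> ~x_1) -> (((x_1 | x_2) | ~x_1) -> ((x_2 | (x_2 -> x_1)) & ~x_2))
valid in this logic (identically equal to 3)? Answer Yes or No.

Counterexample: take x_1 = 0, x_2 = 1.
x_1 -> x_2 = 0 -> 1 = 3
(x_1 -> x_2) -> x_1 = 3 -> 0 = 0
~x_1 = ~0 = 3
((x_1 -> x_2) -> x_1) -> ~x_1 = 0 -> 3 = 3
x_1 | x_2 = 0 | 1 = 1
~x_1 = ~0 = 3
(x_1 | x_2) | ~x_1 = 1 | 3 = 3
x_2 -> x_1 = 1 -> 0 = 0
x_2 | (x_2 -> x_1) = 1 | 0 = 1
~x_2 = ~1 = 0
(x_2 | (x_2 -> x_1)) & ~x_2 = 1 & 0 = 0
((x_1 | x_2) | ~x_1) -> ((x_2 | (x_2 -> x_1)) & ~x_2) = 3 -> 0 = 0
(((x_1 -> x_2) -> x_1) -> ~x_1) -> (((x_1 | x_2) | ~x_1) -> ((x_2 | (x_2 -> x_1)) & ~x_2)) = 3 -> 0 = 0
This gives 0 ≠ 3.

No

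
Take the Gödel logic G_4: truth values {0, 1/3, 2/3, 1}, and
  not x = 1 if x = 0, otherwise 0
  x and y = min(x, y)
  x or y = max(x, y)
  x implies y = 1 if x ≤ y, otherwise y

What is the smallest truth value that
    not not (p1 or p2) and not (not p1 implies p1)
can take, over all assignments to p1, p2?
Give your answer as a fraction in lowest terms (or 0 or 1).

0

Take p1 = 0, p2 = 0:
p1 or p2 = 0 or 0 = 0
not (p1 or p2) = not 0 = 1
not not (p1 or p2) = not 1 = 0
not p1 = not 0 = 1
not p1 implies p1 = 1 implies 0 = 0
not (not p1 implies p1) = not 0 = 1
not not (p1 or p2) and not (not p1 implies p1) = 0 and 1 = 0
No assignment yields a value below 0, so this is the minimum.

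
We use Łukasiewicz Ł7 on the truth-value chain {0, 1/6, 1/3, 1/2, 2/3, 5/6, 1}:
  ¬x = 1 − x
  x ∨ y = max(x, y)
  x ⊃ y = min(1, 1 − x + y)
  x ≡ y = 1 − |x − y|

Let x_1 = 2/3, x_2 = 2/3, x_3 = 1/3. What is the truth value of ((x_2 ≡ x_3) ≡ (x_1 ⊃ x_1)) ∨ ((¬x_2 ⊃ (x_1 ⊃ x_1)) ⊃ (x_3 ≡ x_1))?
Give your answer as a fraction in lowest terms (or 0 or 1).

x_2 ≡ x_3 = 2/3 ≡ 1/3 = 2/3
x_1 ⊃ x_1 = 2/3 ⊃ 2/3 = 1
(x_2 ≡ x_3) ≡ (x_1 ⊃ x_1) = 2/3 ≡ 1 = 2/3
¬x_2 = ¬2/3 = 1/3
x_1 ⊃ x_1 = 2/3 ⊃ 2/3 = 1
¬x_2 ⊃ (x_1 ⊃ x_1) = 1/3 ⊃ 1 = 1
x_3 ≡ x_1 = 1/3 ≡ 2/3 = 2/3
(¬x_2 ⊃ (x_1 ⊃ x_1)) ⊃ (x_3 ≡ x_1) = 1 ⊃ 2/3 = 2/3
((x_2 ≡ x_3) ≡ (x_1 ⊃ x_1)) ∨ ((¬x_2 ⊃ (x_1 ⊃ x_1)) ⊃ (x_3 ≡ x_1)) = 2/3 ∨ 2/3 = 2/3

2/3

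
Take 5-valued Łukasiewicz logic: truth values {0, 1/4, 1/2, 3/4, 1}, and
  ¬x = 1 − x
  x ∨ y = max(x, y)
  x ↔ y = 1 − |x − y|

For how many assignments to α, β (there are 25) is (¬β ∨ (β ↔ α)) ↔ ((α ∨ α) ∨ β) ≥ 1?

6

value 1: 6 assignments (counts)
value 3/4: 8 assignments
value 1/2: 6 assignments
value 1/4: 3 assignments
value 0: 2 assignments
So 6 of the 25 assignments meet the threshold.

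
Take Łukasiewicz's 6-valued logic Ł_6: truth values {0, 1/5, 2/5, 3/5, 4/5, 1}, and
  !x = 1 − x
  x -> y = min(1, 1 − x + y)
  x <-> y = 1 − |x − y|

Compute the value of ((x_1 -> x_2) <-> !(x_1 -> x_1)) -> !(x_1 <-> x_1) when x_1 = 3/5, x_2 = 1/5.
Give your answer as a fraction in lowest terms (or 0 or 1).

x_1 -> x_2 = 3/5 -> 1/5 = 3/5
x_1 -> x_1 = 3/5 -> 3/5 = 1
!(x_1 -> x_1) = !1 = 0
(x_1 -> x_2) <-> !(x_1 -> x_1) = 3/5 <-> 0 = 2/5
x_1 <-> x_1 = 3/5 <-> 3/5 = 1
!(x_1 <-> x_1) = !1 = 0
((x_1 -> x_2) <-> !(x_1 -> x_1)) -> !(x_1 <-> x_1) = 2/5 -> 0 = 3/5

3/5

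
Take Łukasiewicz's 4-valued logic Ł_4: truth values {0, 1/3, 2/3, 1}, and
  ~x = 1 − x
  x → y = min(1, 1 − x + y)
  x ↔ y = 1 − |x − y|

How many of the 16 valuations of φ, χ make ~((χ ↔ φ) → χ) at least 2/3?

φ = 0, χ = 0 ↦ 1  ≥
φ = 0, χ = 1/3 ↦ 1/3  <
φ = 0, χ = 2/3 ↦ 0  <
φ = 0, χ = 1 ↦ 0  <
φ = 1/3, χ = 0 ↦ 2/3  ≥
φ = 1/3, χ = 1/3 ↦ 2/3  ≥
φ = 1/3, χ = 2/3 ↦ 0  <
φ = 1/3, χ = 1 ↦ 0  <
φ = 2/3, χ = 0 ↦ 1/3  <
φ = 2/3, χ = 1/3 ↦ 1/3  <
φ = 2/3, χ = 2/3 ↦ 1/3  <
φ = 2/3, χ = 1 ↦ 0  <
φ = 1, χ = 0 ↦ 0  <
φ = 1, χ = 1/3 ↦ 0  <
φ = 1, χ = 2/3 ↦ 0  <
φ = 1, χ = 1 ↦ 0  <
So 3 of the 16 assignments meet the threshold.

3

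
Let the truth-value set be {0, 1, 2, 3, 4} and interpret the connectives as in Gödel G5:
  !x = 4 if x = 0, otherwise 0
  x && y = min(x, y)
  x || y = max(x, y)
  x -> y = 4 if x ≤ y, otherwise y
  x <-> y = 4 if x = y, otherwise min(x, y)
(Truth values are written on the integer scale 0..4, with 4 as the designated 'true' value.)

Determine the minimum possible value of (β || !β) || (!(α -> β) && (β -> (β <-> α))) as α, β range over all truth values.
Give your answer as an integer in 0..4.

1

Take α = 0, β = 1:
!β = !1 = 0
β || !β = 1 || 0 = 1
α -> β = 0 -> 1 = 4
!(α -> β) = !4 = 0
β <-> α = 1 <-> 0 = 0
β -> (β <-> α) = 1 -> 0 = 0
!(α -> β) && (β -> (β <-> α)) = 0 && 0 = 0
(β || !β) || (!(α -> β) && (β -> (β <-> α))) = 1 || 0 = 1
No assignment yields a value below 1, so this is the minimum.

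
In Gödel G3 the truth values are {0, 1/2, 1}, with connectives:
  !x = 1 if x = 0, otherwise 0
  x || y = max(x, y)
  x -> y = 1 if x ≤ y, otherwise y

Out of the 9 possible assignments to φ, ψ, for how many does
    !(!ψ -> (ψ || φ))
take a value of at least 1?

1

φ = 0, ψ = 0 ↦ 1  ≥
φ = 0, ψ = 1/2 ↦ 0  <
φ = 0, ψ = 1 ↦ 0  <
φ = 1/2, ψ = 0 ↦ 0  <
φ = 1/2, ψ = 1/2 ↦ 0  <
φ = 1/2, ψ = 1 ↦ 0  <
φ = 1, ψ = 0 ↦ 0  <
φ = 1, ψ = 1/2 ↦ 0  <
φ = 1, ψ = 1 ↦ 0  <
So 1 of the 9 assignments meets the threshold.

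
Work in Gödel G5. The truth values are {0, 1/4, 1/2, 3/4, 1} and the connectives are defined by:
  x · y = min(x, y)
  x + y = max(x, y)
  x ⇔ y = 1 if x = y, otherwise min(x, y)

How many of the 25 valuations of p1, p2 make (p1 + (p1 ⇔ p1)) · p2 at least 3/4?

value 1: 5 assignments (counts)
value 3/4: 5 assignments (counts)
value 1/2: 5 assignments
value 1/4: 5 assignments
value 0: 5 assignments
So 10 of the 25 assignments meet the threshold.

10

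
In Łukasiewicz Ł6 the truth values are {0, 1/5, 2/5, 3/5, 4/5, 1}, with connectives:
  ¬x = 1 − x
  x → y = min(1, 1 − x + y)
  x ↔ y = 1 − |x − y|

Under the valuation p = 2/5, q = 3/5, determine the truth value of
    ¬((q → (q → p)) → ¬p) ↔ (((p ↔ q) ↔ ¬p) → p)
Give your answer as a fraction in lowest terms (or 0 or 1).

4/5

q → p = 3/5 → 2/5 = 4/5
q → (q → p) = 3/5 → 4/5 = 1
¬p = ¬2/5 = 3/5
(q → (q → p)) → ¬p = 1 → 3/5 = 3/5
¬((q → (q → p)) → ¬p) = ¬3/5 = 2/5
p ↔ q = 2/5 ↔ 3/5 = 4/5
¬p = ¬2/5 = 3/5
(p ↔ q) ↔ ¬p = 4/5 ↔ 3/5 = 4/5
((p ↔ q) ↔ ¬p) → p = 4/5 → 2/5 = 3/5
¬((q → (q → p)) → ¬p) ↔ (((p ↔ q) ↔ ¬p) → p) = 2/5 ↔ 3/5 = 4/5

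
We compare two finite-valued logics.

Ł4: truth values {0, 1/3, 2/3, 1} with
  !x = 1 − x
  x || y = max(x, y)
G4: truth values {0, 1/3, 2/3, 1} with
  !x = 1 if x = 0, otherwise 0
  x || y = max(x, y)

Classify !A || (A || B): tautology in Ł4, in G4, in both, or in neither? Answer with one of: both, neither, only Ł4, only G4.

neither

In Ł4: at A = 1/3, B = 0 the value is 2/3 — not a tautology.
In G4: at A = 1/3, B = 0 the value is 1/3 — not a tautology.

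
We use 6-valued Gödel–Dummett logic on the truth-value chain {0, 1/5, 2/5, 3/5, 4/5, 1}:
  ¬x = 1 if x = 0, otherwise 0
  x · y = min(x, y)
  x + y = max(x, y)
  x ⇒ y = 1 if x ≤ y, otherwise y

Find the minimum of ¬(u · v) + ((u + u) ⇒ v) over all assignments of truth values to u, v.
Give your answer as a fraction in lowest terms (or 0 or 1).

1/5

Take u = 2/5, v = 1/5:
u · v = 2/5 · 1/5 = 1/5
¬(u · v) = ¬1/5 = 0
u + u = 2/5 + 2/5 = 2/5
(u + u) ⇒ v = 2/5 ⇒ 1/5 = 1/5
¬(u · v) + ((u + u) ⇒ v) = 0 + 1/5 = 1/5
No assignment yields a value below 1/5, so this is the minimum.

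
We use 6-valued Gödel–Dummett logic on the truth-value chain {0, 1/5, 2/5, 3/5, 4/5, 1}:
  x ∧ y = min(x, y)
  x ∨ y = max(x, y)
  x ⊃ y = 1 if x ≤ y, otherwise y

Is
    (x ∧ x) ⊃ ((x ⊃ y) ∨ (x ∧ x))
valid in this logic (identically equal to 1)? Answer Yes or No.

At x = 2/5, y = 3/5, for instance:
x ∧ x = 2/5 ∧ 2/5 = 2/5
x ⊃ y = 2/5 ⊃ 3/5 = 1
(x ⊃ y) ∨ (x ∧ x) = 1 ∨ 2/5 = 1
(x ∧ x) ⊃ ((x ⊃ y) ∨ (x ∧ x)) = 2/5 ⊃ 1 = 1
and checking the remaining 35 assignments likewise gives ≥ 1 in every case.

Yes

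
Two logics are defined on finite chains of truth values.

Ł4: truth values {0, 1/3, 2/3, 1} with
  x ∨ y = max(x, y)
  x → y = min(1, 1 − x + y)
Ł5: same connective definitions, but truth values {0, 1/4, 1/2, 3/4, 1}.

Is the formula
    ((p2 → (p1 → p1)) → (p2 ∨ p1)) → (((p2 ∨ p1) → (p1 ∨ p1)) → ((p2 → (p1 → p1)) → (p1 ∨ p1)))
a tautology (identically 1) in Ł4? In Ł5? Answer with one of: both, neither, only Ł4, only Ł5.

both

In Ł4: every assignment gives 1 — tautology.
In Ł5: every assignment gives 1 — tautology.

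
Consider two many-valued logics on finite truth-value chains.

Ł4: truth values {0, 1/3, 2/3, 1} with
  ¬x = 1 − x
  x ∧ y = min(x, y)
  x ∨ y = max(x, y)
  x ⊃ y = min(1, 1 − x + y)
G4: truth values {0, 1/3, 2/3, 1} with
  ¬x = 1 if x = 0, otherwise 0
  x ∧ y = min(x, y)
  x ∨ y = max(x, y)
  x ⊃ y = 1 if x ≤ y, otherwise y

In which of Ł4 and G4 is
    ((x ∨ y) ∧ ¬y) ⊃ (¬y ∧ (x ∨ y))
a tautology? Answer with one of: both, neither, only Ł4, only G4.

both

In Ł4: every assignment gives 1 — tautology.
In G4: every assignment gives 1 — tautology.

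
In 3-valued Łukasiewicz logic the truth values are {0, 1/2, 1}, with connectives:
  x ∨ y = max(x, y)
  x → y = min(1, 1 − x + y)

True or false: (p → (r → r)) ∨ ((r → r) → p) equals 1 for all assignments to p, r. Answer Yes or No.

Yes

p = 0, r = 0 ↦ 1
p = 0, r = 1/2 ↦ 1
p = 0, r = 1 ↦ 1
p = 1/2, r = 0 ↦ 1
p = 1/2, r = 1/2 ↦ 1
p = 1/2, r = 1 ↦ 1
p = 1, r = 0 ↦ 1
p = 1, r = 1/2 ↦ 1
p = 1, r = 1 ↦ 1
Every assignment gives a value ≥ 1.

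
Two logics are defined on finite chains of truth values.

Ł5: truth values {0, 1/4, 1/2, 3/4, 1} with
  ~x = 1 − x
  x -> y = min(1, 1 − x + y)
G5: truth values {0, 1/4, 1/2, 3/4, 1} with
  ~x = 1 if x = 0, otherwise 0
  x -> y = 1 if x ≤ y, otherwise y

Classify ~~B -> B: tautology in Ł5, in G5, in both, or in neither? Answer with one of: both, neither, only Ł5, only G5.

only Ł5

In Ł5: every assignment gives 1 — tautology.
In G5: at B = 1/4 the value is 1/4 — not a tautology.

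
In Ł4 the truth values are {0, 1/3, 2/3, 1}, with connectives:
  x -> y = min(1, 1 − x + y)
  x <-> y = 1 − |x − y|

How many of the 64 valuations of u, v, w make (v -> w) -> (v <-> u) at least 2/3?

value 1: 29 assignments (counts)
value 2/3: 19 assignments (counts)
value 1/3: 11 assignments
value 0: 5 assignments
So 48 of the 64 assignments meet the threshold.

48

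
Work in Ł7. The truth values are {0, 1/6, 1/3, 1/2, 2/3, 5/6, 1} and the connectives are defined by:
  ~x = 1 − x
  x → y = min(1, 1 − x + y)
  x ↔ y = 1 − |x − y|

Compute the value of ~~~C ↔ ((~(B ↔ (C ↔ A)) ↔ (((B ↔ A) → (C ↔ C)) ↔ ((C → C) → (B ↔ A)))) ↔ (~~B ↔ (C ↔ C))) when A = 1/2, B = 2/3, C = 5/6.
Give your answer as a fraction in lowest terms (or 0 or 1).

2/3

~C = ~5/6 = 1/6
~~C = ~1/6 = 5/6
~~~C = ~5/6 = 1/6
C ↔ A = 5/6 ↔ 1/2 = 2/3
B ↔ (C ↔ A) = 2/3 ↔ 2/3 = 1
~(B ↔ (C ↔ A)) = ~1 = 0
B ↔ A = 2/3 ↔ 1/2 = 5/6
C ↔ C = 5/6 ↔ 5/6 = 1
(B ↔ A) → (C ↔ C) = 5/6 → 1 = 1
C → C = 5/6 → 5/6 = 1
B ↔ A = 2/3 ↔ 1/2 = 5/6
(C → C) → (B ↔ A) = 1 → 5/6 = 5/6
((B ↔ A) → (C ↔ C)) ↔ ((C → C) → (B ↔ A)) = 1 ↔ 5/6 = 5/6
~(B ↔ (C ↔ A)) ↔ (((B ↔ A) → (C ↔ C)) ↔ ((C → C) → (B ↔ A))) = 0 ↔ 5/6 = 1/6
~B = ~2/3 = 1/3
~~B = ~1/3 = 2/3
C ↔ C = 5/6 ↔ 5/6 = 1
~~B ↔ (C ↔ C) = 2/3 ↔ 1 = 2/3
(~(B ↔ (C ↔ A)) ↔ (((B ↔ A) → (C ↔ C)) ↔ ((C → C) → (B ↔ A)))) ↔ (~~B ↔ (C ↔ C)) = 1/6 ↔ 2/3 = 1/2
~~~C ↔ ((~(B ↔ (C ↔ A)) ↔ (((B ↔ A) → (C ↔ C)) ↔ ((C → C) → (B ↔ A)))) ↔ (~~B ↔ (C ↔ C))) = 1/6 ↔ 1/2 = 2/3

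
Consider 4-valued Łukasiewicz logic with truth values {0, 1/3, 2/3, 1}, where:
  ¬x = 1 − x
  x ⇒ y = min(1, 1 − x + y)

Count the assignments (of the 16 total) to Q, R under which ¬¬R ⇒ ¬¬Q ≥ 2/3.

13

Q = 0, R = 0 ↦ 1  ≥
Q = 0, R = 1/3 ↦ 2/3  ≥
Q = 0, R = 2/3 ↦ 1/3  <
Q = 0, R = 1 ↦ 0  <
Q = 1/3, R = 0 ↦ 1  ≥
Q = 1/3, R = 1/3 ↦ 1  ≥
Q = 1/3, R = 2/3 ↦ 2/3  ≥
Q = 1/3, R = 1 ↦ 1/3  <
Q = 2/3, R = 0 ↦ 1  ≥
Q = 2/3, R = 1/3 ↦ 1  ≥
Q = 2/3, R = 2/3 ↦ 1  ≥
Q = 2/3, R = 1 ↦ 2/3  ≥
Q = 1, R = 0 ↦ 1  ≥
Q = 1, R = 1/3 ↦ 1  ≥
Q = 1, R = 2/3 ↦ 1  ≥
Q = 1, R = 1 ↦ 1  ≥
So 13 of the 16 assignments meet the threshold.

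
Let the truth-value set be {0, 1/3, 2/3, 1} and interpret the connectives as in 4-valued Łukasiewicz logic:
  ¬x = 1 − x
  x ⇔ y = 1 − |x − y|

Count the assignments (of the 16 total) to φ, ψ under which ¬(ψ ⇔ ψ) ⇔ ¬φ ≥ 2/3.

8

φ = 0, ψ = 0 ↦ 0  <
φ = 0, ψ = 1/3 ↦ 0  <
φ = 0, ψ = 2/3 ↦ 0  <
φ = 0, ψ = 1 ↦ 0  <
φ = 1/3, ψ = 0 ↦ 1/3  <
φ = 1/3, ψ = 1/3 ↦ 1/3  <
φ = 1/3, ψ = 2/3 ↦ 1/3  <
φ = 1/3, ψ = 1 ↦ 1/3  <
φ = 2/3, ψ = 0 ↦ 2/3  ≥
φ = 2/3, ψ = 1/3 ↦ 2/3  ≥
φ = 2/3, ψ = 2/3 ↦ 2/3  ≥
φ = 2/3, ψ = 1 ↦ 2/3  ≥
φ = 1, ψ = 0 ↦ 1  ≥
φ = 1, ψ = 1/3 ↦ 1  ≥
φ = 1, ψ = 2/3 ↦ 1  ≥
φ = 1, ψ = 1 ↦ 1  ≥
So 8 of the 16 assignments meet the threshold.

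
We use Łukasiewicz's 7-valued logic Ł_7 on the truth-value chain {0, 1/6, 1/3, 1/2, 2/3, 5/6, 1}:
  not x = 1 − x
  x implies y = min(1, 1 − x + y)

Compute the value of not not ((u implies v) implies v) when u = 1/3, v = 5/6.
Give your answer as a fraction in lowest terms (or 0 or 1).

5/6

u implies v = 1/3 implies 5/6 = 1
(u implies v) implies v = 1 implies 5/6 = 5/6
not ((u implies v) implies v) = not 5/6 = 1/6
not not ((u implies v) implies v) = not 1/6 = 5/6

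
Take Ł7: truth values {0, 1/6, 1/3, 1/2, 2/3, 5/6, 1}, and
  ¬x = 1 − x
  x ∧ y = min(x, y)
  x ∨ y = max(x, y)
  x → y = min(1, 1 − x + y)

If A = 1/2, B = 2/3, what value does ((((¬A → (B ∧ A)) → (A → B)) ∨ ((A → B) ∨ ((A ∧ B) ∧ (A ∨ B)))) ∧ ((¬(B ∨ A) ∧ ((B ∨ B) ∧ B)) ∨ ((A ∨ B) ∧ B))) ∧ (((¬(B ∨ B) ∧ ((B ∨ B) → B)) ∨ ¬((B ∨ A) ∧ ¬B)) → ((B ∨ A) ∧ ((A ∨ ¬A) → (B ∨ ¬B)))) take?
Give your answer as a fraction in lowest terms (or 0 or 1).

2/3

¬A = ¬1/2 = 1/2
B ∧ A = 2/3 ∧ 1/2 = 1/2
¬A → (B ∧ A) = 1/2 → 1/2 = 1
A → B = 1/2 → 2/3 = 1
(¬A → (B ∧ A)) → (A → B) = 1 → 1 = 1
A → B = 1/2 → 2/3 = 1
A ∧ B = 1/2 ∧ 2/3 = 1/2
A ∨ B = 1/2 ∨ 2/3 = 2/3
(A ∧ B) ∧ (A ∨ B) = 1/2 ∧ 2/3 = 1/2
(A → B) ∨ ((A ∧ B) ∧ (A ∨ B)) = 1 ∨ 1/2 = 1
((¬A → (B ∧ A)) → (A → B)) ∨ ((A → B) ∨ ((A ∧ B) ∧ (A ∨ B))) = 1 ∨ 1 = 1
B ∨ A = 2/3 ∨ 1/2 = 2/3
¬(B ∨ A) = ¬2/3 = 1/3
B ∨ B = 2/3 ∨ 2/3 = 2/3
(B ∨ B) ∧ B = 2/3 ∧ 2/3 = 2/3
¬(B ∨ A) ∧ ((B ∨ B) ∧ B) = 1/3 ∧ 2/3 = 1/3
A ∨ B = 1/2 ∨ 2/3 = 2/3
(A ∨ B) ∧ B = 2/3 ∧ 2/3 = 2/3
(¬(B ∨ A) ∧ ((B ∨ B) ∧ B)) ∨ ((A ∨ B) ∧ B) = 1/3 ∨ 2/3 = 2/3
(((¬A → (B ∧ A)) → (A → B)) ∨ ((A → B) ∨ ((A ∧ B) ∧ (A ∨ B)))) ∧ ((¬(B ∨ A) ∧ ((B ∨ B) ∧ B)) ∨ ((A ∨ B) ∧ B)) = 1 ∧ 2/3 = 2/3
B ∨ B = 2/3 ∨ 2/3 = 2/3
¬(B ∨ B) = ¬2/3 = 1/3
B ∨ B = 2/3 ∨ 2/3 = 2/3
(B ∨ B) → B = 2/3 → 2/3 = 1
¬(B ∨ B) ∧ ((B ∨ B) → B) = 1/3 ∧ 1 = 1/3
B ∨ A = 2/3 ∨ 1/2 = 2/3
¬B = ¬2/3 = 1/3
(B ∨ A) ∧ ¬B = 2/3 ∧ 1/3 = 1/3
¬((B ∨ A) ∧ ¬B) = ¬1/3 = 2/3
(¬(B ∨ B) ∧ ((B ∨ B) → B)) ∨ ¬((B ∨ A) ∧ ¬B) = 1/3 ∨ 2/3 = 2/3
B ∨ A = 2/3 ∨ 1/2 = 2/3
¬A = ¬1/2 = 1/2
A ∨ ¬A = 1/2 ∨ 1/2 = 1/2
¬B = ¬2/3 = 1/3
B ∨ ¬B = 2/3 ∨ 1/3 = 2/3
(A ∨ ¬A) → (B ∨ ¬B) = 1/2 → 2/3 = 1
(B ∨ A) ∧ ((A ∨ ¬A) → (B ∨ ¬B)) = 2/3 ∧ 1 = 2/3
((¬(B ∨ B) ∧ ((B ∨ B) → B)) ∨ ¬((B ∨ A) ∧ ¬B)) → ((B ∨ A) ∧ ((A ∨ ¬A) → (B ∨ ¬B))) = 2/3 → 2/3 = 1
((((¬A → (B ∧ A)) → (A → B)) ∨ ((A → B) ∨ ((A ∧ B) ∧ (A ∨ B)))) ∧ ((¬(B ∨ A) ∧ ((B ∨ B) ∧ B)) ∨ ((A ∨ B) ∧ B))) ∧ (((¬(B ∨ B) ∧ ((B ∨ B) → B)) ∨ ¬((B ∨ A) ∧ ¬B)) → ((B ∨ A) ∧ ((A ∨ ¬A) → (B ∨ ¬B)))) = 2/3 ∧ 1 = 2/3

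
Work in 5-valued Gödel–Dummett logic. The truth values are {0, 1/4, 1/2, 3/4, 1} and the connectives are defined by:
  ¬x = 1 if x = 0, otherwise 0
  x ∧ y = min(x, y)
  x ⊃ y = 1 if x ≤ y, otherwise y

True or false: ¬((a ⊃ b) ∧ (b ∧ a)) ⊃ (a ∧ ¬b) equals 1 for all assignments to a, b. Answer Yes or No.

Counterexample: take a = 0, b = 0.
a ⊃ b = 0 ⊃ 0 = 1
b ∧ a = 0 ∧ 0 = 0
(a ⊃ b) ∧ (b ∧ a) = 1 ∧ 0 = 0
¬((a ⊃ b) ∧ (b ∧ a)) = ¬0 = 1
¬b = ¬0 = 1
a ∧ ¬b = 0 ∧ 1 = 0
¬((a ⊃ b) ∧ (b ∧ a)) ⊃ (a ∧ ¬b) = 1 ⊃ 0 = 0
This gives 0 ≠ 1.

No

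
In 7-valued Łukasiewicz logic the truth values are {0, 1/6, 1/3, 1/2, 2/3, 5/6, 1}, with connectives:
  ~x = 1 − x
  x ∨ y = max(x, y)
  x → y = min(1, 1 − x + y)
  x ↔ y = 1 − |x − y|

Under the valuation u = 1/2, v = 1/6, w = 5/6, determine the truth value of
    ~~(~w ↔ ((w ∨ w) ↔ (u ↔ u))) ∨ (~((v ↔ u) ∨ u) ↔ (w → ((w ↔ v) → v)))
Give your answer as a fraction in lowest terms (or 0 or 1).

~w = ~5/6 = 1/6
w ∨ w = 5/6 ∨ 5/6 = 5/6
u ↔ u = 1/2 ↔ 1/2 = 1
(w ∨ w) ↔ (u ↔ u) = 5/6 ↔ 1 = 5/6
~w ↔ ((w ∨ w) ↔ (u ↔ u)) = 1/6 ↔ 5/6 = 1/3
~(~w ↔ ((w ∨ w) ↔ (u ↔ u))) = ~1/3 = 2/3
~~(~w ↔ ((w ∨ w) ↔ (u ↔ u))) = ~2/3 = 1/3
v ↔ u = 1/6 ↔ 1/2 = 2/3
(v ↔ u) ∨ u = 2/3 ∨ 1/2 = 2/3
~((v ↔ u) ∨ u) = ~2/3 = 1/3
w ↔ v = 5/6 ↔ 1/6 = 1/3
(w ↔ v) → v = 1/3 → 1/6 = 5/6
w → ((w ↔ v) → v) = 5/6 → 5/6 = 1
~((v ↔ u) ∨ u) ↔ (w → ((w ↔ v) → v)) = 1/3 ↔ 1 = 1/3
~~(~w ↔ ((w ∨ w) ↔ (u ↔ u))) ∨ (~((v ↔ u) ∨ u) ↔ (w → ((w ↔ v) → v))) = 1/3 ∨ 1/3 = 1/3

1/3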